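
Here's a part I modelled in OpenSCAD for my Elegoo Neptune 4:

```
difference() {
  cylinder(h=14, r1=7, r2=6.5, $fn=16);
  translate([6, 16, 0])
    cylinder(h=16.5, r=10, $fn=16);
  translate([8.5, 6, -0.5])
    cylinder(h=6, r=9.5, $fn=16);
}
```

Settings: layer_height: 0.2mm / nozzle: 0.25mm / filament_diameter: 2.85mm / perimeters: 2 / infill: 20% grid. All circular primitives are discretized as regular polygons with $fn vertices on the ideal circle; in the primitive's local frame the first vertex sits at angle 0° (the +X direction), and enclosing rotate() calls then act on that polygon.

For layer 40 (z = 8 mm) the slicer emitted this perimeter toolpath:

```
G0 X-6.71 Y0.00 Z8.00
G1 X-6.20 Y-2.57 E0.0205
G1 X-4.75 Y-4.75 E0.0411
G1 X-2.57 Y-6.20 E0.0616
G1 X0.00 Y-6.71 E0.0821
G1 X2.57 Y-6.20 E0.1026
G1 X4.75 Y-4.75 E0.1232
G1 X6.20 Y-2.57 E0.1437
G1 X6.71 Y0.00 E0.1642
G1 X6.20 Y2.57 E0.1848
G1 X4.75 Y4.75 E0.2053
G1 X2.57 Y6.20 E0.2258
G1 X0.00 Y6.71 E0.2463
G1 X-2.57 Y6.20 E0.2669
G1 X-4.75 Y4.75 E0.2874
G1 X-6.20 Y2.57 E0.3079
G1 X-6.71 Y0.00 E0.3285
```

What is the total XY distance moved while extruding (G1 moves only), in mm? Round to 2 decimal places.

Sum the Euclidean lengths of each G1 segment: total = 41.91 mm.

41.91 mm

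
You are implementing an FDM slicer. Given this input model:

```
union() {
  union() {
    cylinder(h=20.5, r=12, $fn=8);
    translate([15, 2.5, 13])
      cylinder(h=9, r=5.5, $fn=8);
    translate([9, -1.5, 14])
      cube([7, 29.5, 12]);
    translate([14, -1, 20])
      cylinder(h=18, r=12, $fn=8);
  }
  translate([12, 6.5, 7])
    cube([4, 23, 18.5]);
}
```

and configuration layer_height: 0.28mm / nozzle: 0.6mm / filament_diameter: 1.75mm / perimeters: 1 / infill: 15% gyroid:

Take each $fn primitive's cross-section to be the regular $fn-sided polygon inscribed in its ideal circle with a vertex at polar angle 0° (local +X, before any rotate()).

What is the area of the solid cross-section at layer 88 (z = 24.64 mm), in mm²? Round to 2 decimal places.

538.30 mm²

At z = 24.64 mm: the cylinder does not reach this height (z outside [0, 20.5]); the cylinder at (15, 2.5) does not reach this height (z outside [13, 22]); the 7×29.5 cube at (9, -1.5) contributes its full rectangle (area 206.50 mm²); the cylinder at (14, -1): section is a regular 8-gon, circumradius r=12 (area = (8/2)·12.000²·sin(360°/8) = 407.29 mm²); Taking the union: the regions partially overlap — summed areas 613.79 mm² minus the doubly-counted overlap 81.49 mm² gives 532.30 mm² — area = 532.30 mm²; the cube at (12, 6.5) is present — its section is the full 4×23 rectangle (area 92.00 mm²); Combining (union): the regions partially overlap — summed areas 624.30 mm² minus the doubly-counted overlap 86.00 mm² gives 538.30 mm² — area = 538.30 mm². Overall, the cross-section is a single solid region. Net area = 538.30 mm².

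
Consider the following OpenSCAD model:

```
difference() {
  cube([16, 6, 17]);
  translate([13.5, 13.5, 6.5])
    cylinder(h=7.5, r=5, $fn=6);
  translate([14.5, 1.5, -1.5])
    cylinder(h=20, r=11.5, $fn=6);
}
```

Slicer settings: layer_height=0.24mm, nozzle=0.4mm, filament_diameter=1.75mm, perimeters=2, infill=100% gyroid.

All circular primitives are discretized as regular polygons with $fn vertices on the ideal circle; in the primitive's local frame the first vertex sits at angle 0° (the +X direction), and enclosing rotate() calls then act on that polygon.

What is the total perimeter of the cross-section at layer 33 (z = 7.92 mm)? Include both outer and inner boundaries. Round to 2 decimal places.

At z = 7.92 mm: the 16×6 cube contributes its full rectangle (perimeter 44.00 mm); the r=5 cylinder at (13.5, 13.5) contributes a regular 6-gon of circumradius 5 (perimeter = 2·6·5.000·sin(180°/6) = 30.00 mm); the cylinder at (14.5, 1.5): section is a regular 6-gon, circumradius r=11.5 (perimeter = 2·6·11.500·sin(180°/6) = 69.00 mm); Subtracting the remaining from the first: starting from the 16×6 cube, the r=5 cylinder at (13.5, 13.5) misses the remaining region (no effect); the r=11.5 cylinder at (14.5, 1.5) partially overlaps it — only the 71.50 mm² overlap (of its 343.60 mm²) is removed, clipping the outline — boundary = 22.39 mm. Overall, the cross-section is a single solid region. Total boundary length (outer) = 22.39 mm.

22.39 mm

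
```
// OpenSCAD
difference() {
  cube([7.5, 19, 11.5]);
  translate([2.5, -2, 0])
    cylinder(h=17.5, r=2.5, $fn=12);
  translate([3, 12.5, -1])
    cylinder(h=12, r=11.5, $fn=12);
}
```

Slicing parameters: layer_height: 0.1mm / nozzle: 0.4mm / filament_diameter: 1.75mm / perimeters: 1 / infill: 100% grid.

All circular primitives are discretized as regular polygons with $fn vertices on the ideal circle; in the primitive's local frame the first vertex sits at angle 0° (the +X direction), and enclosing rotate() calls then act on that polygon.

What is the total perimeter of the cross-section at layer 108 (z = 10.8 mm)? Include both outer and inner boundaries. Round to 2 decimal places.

At z = 10.8 mm: the 7.5×19 cube contributes its full rectangle (perimeter 53.00 mm); the r=2.5 cylinder at (2.5, -2) contributes a regular 12-gon of circumradius 2.5 (perimeter = 2·12·2.500·sin(180°/12) = 15.53 mm); the r=11.5 cylinder at (3, 12.5) gives a regular 12-gon of circumradius 11.5 (constant along its height) (perimeter = 2·12·11.500·sin(180°/12) = 71.43 mm); Subtracting the remaining from the first: starting from the 7.5×19 cube, the r=2.5 cylinder at (2.5, -2) partially overlaps it — only the 0.86 mm² overlap (of its 18.75 mm²) is removed, clipping the outline; the r=11.5 cylinder at (3, 12.5) partially overlaps it — only the 131.08 mm² overlap (of its 396.75 mm²) is removed, clipping the outline — boundary = 19.50 mm. Overall, the cross-section is a single solid region. Total boundary length (outer) = 19.50 mm.

19.50 mm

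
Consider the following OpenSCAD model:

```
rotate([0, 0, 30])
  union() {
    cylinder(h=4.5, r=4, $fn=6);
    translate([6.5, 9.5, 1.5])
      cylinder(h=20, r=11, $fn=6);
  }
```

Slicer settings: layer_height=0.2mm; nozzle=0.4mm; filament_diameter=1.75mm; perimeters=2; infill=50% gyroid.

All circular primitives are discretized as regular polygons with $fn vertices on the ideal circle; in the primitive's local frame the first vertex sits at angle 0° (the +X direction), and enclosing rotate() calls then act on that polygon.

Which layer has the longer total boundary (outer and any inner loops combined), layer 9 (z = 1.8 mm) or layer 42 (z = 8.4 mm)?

layer 9 (z = 1.8 mm)

Layer 9 (z = 1.8): the r=4 cylinder contributes a regular 6-gon of circumradius 4 (perimeter = 2·6·4.000·sin(180°/6) = 24.00 mm); the r=11 cylinder at (6.5, 9.5) contributes a regular 6-gon of circumradius 11 (perimeter = 2·6·11.000·sin(180°/6) = 66.00 mm); Merging all regions: the regions partially overlap (shared area 10.52 mm²), so the edge portions inside another operand are dropped and the merged outline is re-measured after clipping — boundary = 75.94 mm; (rotated 30° about Z; rotation is an isometry so areas/perimeters/island counts are preserved). So its perimeter = 75.94 mm. Layer 42 (z = 8.4): the cylinder is absent (z outside [0, 4.5]); the cylinder at (6.5, 9.5): section is a regular 6-gon, circumradius r=11 (perimeter = 2·6·11.000·sin(180°/6) = 66.00 mm); Combining (union): only the r=11 cylinder at (6.5, 9.5) is present, so the union is just that shape — boundary = 66.00 mm; (whole slice rotated 30° about Z — lengths, areas and connectivity unchanged). So its perimeter = 66.00 mm. Layer 9 is larger (75.94 vs 66.00 mm).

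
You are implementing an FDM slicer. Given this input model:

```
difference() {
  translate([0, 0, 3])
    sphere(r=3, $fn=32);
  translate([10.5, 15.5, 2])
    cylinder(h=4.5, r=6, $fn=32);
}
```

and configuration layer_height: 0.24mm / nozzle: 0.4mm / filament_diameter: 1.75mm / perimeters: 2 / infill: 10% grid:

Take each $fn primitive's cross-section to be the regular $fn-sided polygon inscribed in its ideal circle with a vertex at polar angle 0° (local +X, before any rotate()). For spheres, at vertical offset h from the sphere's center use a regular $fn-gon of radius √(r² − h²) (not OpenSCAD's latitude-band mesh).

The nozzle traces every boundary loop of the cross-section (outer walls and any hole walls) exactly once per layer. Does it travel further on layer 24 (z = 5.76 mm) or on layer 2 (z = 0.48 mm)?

layer 2 (z = 0.48 mm)

Layer 24 (z = 5.76): the sphere: section is a regular 32-gon, circumradius = √(r²−h²) = √(3²−2.76²) = 1.176 (perimeter = 2·32·1.176·sin(180°/32) = 7.38 mm); the r=6 cylinder at (10.5, 15.5) gives a regular 32-gon of circumradius 6 (constant along its height) (perimeter = 2·32·6.000·sin(180°/32) = 37.64 mm); Subtracting the remaining from the first: starting from the r=3 sphere, the r=6 cylinder at (10.5, 15.5) misses the remaining region (no effect) — boundary = 7.38 mm. So its perimeter = 7.38 mm. Layer 2 (z = 0.48): the r=3 sphere slices to a regular 32-gon of circumradius 1.628 (√(r²−h²) with h=2.52 from center) (perimeter = 2·32·1.628·sin(180°/32) = 10.21 mm); the cylinder at (10.5, 15.5) does not reach this height (z outside [2, 6.5]); Subtracting the remaining from the first: none of the subtracted shapes is present at this height, so the r=3 sphere is unchanged — boundary = 10.21 mm. So its perimeter = 10.21 mm. Layer 2 is larger (10.21 vs 7.38 mm).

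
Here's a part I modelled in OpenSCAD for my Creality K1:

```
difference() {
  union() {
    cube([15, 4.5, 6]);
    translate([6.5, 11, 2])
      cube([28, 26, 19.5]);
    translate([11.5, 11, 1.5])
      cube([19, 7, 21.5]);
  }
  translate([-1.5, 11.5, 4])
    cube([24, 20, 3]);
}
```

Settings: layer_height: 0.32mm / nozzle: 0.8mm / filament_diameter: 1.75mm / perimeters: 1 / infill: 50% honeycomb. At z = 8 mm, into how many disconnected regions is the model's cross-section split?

1

At z = 8 mm: the cube is absent (z outside [0, 6]); the cube at (6.5, 11) (footprint 28×26) is included at this height; the 19×7 cube at (11.5, 11) contributes its full rectangle; Merging all regions: the 19×7 cube at (11.5, 11) lies entirely inside the 28×26 cube at (6.5, 11), so the union is just the 28×26 cube at (6.5, 11) — 1 connected region; the cube at (-1.5, 11.5) is absent (z outside [4, 7]); Taking the first minus the rest: none of the subtracted shapes is present at this height, so that combined region is unchanged — 1 connected region. The result has 1 disconnected region.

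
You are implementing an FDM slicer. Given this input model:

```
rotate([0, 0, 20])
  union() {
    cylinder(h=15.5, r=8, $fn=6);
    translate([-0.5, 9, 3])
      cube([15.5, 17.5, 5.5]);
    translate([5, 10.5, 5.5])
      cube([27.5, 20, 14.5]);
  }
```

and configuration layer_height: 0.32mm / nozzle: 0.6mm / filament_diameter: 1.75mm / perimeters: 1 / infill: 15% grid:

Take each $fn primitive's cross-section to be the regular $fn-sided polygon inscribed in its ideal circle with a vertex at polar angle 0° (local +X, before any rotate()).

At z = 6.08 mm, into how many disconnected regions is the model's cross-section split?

At z = 6.08 mm: the cylinder: section is a regular 6-gon, circumradius r=8; the cube at (-0.5, 9) is present — its section is the full 15.5×17.5 rectangle; the cube at (5, 10.5) is present — its section is the full 27.5×20 rectangle; Combining (union): the regions partially overlap (shared area 160.00 mm²), so overlapping operands fuse into one piece — 2 connected regions; (whole slice rotated 20° about Z — lengths, areas and connectivity unchanged). The result has 2 disconnected regions.

2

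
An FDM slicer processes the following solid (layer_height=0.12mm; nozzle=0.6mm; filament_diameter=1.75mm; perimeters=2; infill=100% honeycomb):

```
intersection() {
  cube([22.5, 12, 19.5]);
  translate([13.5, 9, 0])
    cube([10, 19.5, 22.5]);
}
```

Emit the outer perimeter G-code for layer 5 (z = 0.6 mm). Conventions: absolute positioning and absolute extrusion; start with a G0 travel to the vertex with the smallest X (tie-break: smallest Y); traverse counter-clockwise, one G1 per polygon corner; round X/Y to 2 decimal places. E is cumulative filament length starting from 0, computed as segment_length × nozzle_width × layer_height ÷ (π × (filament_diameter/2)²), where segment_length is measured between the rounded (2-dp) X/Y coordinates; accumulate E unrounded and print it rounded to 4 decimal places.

At z = 0.6 mm: the 22.5×12 cube contributes its full rectangle; the cube at (13.5, 9) (footprint 10×19.5) is included at this height; Keeping only the common overlap: the 10×19.5 cube at (13.5, 9) partially overlaps the 22.5×12 cube; clipping to the common part keeps 27.00 mm² — 1 connected region. The outline is a single polygon with 4 vertices. Extrusion per mm of travel: 0.6 × 0.12 / (π × 0.875²) = 0.029934. Accumulating E over each segment gives final E = 0.7184.

G0 X13.50 Y9.00 Z0.60
G1 X22.50 Y9.00 E0.2694
G1 X22.50 Y12.00 E0.3592
G1 X13.50 Y12.00 E0.6286
G1 X13.50 Y9.00 E0.7184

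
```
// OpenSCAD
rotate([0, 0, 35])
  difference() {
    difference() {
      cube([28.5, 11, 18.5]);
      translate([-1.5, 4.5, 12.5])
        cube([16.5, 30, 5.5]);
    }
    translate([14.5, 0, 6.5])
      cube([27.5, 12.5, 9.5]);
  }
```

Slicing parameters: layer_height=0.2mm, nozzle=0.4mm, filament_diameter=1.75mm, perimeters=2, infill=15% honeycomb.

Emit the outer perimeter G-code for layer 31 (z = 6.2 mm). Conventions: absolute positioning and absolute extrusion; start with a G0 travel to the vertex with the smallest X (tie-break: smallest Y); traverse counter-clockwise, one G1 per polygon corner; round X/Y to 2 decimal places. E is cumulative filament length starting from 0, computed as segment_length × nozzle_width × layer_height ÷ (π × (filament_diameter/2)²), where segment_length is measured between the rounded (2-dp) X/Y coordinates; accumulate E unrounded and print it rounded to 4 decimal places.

At z = 6.2 mm: the cube is present — its section is the full 28.5×11 rectangle; the cube at (-1.5, 4.5) does not reach this height (z outside [12.5, 18]); Taking the first minus the rest: none of the subtracted shapes is present at this height, so the 28.5×11 cube is unchanged — 1 connected region; the cube at (14.5, 0) does not reach this height (z outside [6.5, 16]); After the difference (first − rest): none of the subtracted shapes is present at this height, so the result so far is unchanged — 1 connected region; (whole slice rotated 35° about Z — lengths, areas and connectivity unchanged). The outline is a single polygon with 4 vertices. Extrusion per mm of travel: 0.4 × 0.2 / (π × 0.875²) = 0.033260. Accumulating E over each segment gives final E = 2.6279.

G0 X-6.31 Y9.01 Z6.20
G1 X0.00 Y0.00 E0.3659
G1 X23.35 Y16.35 E1.3139
G1 X17.04 Y25.36 E1.6798
G1 X-6.31 Y9.01 E2.6279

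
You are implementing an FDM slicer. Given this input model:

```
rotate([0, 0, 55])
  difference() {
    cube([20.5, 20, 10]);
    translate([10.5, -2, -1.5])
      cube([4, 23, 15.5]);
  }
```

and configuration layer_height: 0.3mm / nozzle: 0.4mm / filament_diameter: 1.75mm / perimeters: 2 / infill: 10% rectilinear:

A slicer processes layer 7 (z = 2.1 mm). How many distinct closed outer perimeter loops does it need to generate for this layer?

2

At z = 2.1 mm: the cube (footprint 20.5×20) is included at this height; the cube at (10.5, -2) (footprint 4×23) is included at this height; Subtracting the remaining from the first: starting from the 20.5×20 cube, the 4×23 cube at (10.5, -2) partially overlaps it — only the 80.00 mm² overlap (of its 92.00 mm²) is removed, clipping the outline — 2 connected regions; (rotated 55° about Z; rotation is an isometry so areas/perimeters/island counts are preserved). The result has 2 disconnected regions.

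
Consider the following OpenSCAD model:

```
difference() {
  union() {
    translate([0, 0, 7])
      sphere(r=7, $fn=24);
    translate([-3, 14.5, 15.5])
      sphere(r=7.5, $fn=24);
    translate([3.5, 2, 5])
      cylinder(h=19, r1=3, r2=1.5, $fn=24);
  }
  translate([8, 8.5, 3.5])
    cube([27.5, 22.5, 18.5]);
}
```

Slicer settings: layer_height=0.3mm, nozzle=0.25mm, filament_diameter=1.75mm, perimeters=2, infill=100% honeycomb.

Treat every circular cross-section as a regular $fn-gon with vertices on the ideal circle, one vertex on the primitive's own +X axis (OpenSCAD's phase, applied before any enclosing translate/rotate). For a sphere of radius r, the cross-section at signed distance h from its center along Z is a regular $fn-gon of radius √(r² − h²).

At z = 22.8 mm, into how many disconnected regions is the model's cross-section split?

At z = 22.8 mm: the sphere does not reach this height (|z−center|=15.800 > r=7); the r=7.5 sphere at (-3, 14.5) slices to a regular 24-gon of circumradius 1.720 (√(r²−h²) with h=7.3 from center); the cone at (3.5, 2) (r1=3→r2=1.5) has section circumradius 1.595 here — a regular 24-gon; Taking the union: the 2 present regions are separate (no shared area or edge), so areas and boundary lengths simply add and each stays a separate island — 2 connected regions; the cube at (8, 8.5) is absent (z outside [3.5, 22]); Taking the first minus the rest: none of the subtracted shapes is present at this height, so the result so far is unchanged — 2 connected regions. The result has 2 disconnected regions.

2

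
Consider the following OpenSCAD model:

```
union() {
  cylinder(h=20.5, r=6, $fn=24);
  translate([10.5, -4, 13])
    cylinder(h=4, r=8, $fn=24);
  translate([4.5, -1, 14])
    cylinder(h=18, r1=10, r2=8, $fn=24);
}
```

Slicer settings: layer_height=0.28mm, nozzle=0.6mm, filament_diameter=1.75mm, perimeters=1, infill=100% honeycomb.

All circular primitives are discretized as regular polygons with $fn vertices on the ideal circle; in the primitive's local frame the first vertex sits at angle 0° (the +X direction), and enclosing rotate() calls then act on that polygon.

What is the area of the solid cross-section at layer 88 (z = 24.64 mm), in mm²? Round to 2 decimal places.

At z = 24.64 mm: the cylinder is not intersected at this z (z outside [0, 20.5]); the cylinder at (10.5, -4) is absent (z outside [13, 17]); the cone at (4.5, -1) contributes a regular 24-gon of circumradius 8.818 (interpolated between r1=10 and r2=8 at t=0.591) (area = (24/2)·8.818²·sin(360°/24) = 241.49 mm²); Merging all regions: only the cone at (4.5, -1) is present, so the union is just that shape — area = 241.49 mm². Overall, the cross-section is a single solid region. Net area = 241.49 mm².

241.49 mm²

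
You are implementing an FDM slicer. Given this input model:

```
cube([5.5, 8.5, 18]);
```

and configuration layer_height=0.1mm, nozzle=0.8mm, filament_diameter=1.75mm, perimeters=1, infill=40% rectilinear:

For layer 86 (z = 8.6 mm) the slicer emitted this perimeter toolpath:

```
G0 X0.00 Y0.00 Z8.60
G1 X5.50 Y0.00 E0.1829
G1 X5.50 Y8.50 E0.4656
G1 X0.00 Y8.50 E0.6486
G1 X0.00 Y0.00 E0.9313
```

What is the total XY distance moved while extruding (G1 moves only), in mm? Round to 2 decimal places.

28.00 mm

Sum the Euclidean lengths of each G1 segment: total = 28.00 mm.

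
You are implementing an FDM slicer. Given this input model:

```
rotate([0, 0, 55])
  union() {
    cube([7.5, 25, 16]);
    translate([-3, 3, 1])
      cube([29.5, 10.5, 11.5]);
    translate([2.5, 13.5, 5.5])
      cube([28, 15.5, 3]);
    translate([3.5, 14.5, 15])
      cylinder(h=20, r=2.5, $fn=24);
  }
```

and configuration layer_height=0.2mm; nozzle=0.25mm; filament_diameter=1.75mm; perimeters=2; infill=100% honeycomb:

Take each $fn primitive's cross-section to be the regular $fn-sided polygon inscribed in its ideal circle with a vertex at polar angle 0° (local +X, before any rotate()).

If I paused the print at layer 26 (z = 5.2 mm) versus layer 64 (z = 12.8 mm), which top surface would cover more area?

Layer 26 (z = 5.2): the cube is present — its section is the full 7.5×25 rectangle (area 187.50 mm²); the 29.5×10.5 cube at (-3, 3) contributes its full rectangle (area 309.75 mm²); the cube at (2.5, 13.5) is absent (z outside [5.5, 8.5]); the cylinder at (3.5, 14.5) does not reach this height (z outside [15, 35]); Combining (union): the regions partially overlap — summed areas 497.25 mm² minus the doubly-counted overlap 78.75 mm² gives 418.50 mm² — area = 418.50 mm²; (whole slice rotated 55° about Z — lengths, areas and connectivity unchanged). So its area = 418.50 mm². Layer 64 (z = 12.8): the cube (footprint 7.5×25) is included at this height (area 187.50 mm²); the cube at (-3, 3) is not intersected at this z (z outside [1, 12.5]); the cube at (2.5, 13.5) does not reach this height (z outside [5.5, 8.5]); the cylinder at (3.5, 14.5) is absent (z outside [15, 35]); Combining (union): only the 7.5×25 cube is present, so the union is just that shape — area = 187.50 mm²; (rotated 55° about Z; rotation is an isometry so areas/perimeters/island counts are preserved). So its area = 187.50 mm². Layer 26 is larger (418.50 vs 187.50 mm²).

layer 26 (z = 5.2 mm)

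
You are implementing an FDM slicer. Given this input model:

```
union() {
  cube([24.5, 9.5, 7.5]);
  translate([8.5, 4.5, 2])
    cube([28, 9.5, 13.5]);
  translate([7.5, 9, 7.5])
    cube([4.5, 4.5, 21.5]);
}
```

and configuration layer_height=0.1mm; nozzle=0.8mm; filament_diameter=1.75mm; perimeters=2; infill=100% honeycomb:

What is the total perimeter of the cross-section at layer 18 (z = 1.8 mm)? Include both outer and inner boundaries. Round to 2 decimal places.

At z = 1.8 mm: the 24.5×9.5 cube contributes its full rectangle (perimeter 68.00 mm); the cube at (8.5, 4.5) does not reach this height (z outside [2, 15.5]); the cube at (7.5, 9) does not reach this height (z outside [7.5, 29]); Combining (union): only the 24.5×9.5 cube is present, so the union is just that shape — boundary = 68.00 mm. Overall, the cross-section is a single solid region. Total boundary length (outer) = 68.00 mm.

68.00 mm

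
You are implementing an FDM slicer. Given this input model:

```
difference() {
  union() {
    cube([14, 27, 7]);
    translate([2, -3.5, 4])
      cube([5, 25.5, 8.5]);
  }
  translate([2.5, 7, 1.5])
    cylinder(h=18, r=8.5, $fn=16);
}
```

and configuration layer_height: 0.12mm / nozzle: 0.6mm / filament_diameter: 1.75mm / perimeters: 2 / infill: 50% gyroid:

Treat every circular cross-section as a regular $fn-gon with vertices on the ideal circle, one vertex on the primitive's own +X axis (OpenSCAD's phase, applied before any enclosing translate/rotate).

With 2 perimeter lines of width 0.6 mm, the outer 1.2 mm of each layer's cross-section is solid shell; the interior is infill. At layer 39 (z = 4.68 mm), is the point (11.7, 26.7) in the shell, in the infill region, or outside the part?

shell

At z = 4.68 mm: the cube is present — its section is the full 14×27 rectangle; the cube at (2, -3.5) is present — its section is the full 5×25.5 rectangle; Combining (union): the regions partially overlap (shared area 110.00 mm²), so overlapping operands fuse into one piece — 1 connected region; the r=8.5 cylinder at (2.5, 7) contributes a regular 16-gon of circumradius 8.5; After the difference (first − rest): starting from that combined region, the r=8.5 cylinder at (2.5, 7) partially overlaps it — only the 149.45 mm² overlap (of its 221.19 mm²) is removed, clipping the outline — 2 connected regions. Overall, the cross-section has 2 separate islands. The nearest boundary edge runs (0.00, 27.00)→(14.00, 27.00); distance from the point to it = 0.30 mm. (Shell/infill is judged within the island containing the point — the largest one.) The point is inside the cross-section, 0.30 mm from the nearest boundary — within the 1.2 mm shell band (2 × 0.6).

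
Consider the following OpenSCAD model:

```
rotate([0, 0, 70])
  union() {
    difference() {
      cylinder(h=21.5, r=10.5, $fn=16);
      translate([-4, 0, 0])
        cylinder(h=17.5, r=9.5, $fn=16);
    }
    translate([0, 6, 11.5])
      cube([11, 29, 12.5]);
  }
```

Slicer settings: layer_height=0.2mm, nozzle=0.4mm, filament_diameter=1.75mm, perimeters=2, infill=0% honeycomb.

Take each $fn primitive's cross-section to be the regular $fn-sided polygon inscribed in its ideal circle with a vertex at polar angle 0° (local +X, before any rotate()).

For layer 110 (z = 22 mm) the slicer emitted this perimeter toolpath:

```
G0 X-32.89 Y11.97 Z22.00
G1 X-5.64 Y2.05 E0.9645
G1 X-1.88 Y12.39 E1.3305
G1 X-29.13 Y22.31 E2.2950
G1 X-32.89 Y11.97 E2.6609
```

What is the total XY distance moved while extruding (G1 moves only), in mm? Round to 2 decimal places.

Sum the Euclidean lengths of each G1 segment: total = 80.00 mm.

80.00 mm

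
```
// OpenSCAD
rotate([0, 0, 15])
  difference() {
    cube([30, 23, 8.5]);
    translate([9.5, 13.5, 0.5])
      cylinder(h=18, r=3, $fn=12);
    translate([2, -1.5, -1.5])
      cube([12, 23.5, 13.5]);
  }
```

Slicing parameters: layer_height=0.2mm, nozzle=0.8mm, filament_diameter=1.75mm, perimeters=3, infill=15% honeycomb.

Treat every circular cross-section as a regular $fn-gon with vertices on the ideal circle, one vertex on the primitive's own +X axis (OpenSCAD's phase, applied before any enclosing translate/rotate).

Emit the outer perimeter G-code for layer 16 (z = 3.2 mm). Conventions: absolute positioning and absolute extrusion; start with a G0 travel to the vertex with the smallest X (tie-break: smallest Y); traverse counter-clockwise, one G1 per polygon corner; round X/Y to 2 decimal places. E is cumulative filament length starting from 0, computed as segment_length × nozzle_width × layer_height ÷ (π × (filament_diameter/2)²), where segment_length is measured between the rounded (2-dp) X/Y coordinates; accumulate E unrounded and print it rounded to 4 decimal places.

G0 X-5.95 Y22.22 Z3.20
G1 X0.00 Y0.00 E1.5302
G1 X1.93 Y0.52 E1.6631
G1 X-3.76 Y21.77 E3.1265
G1 X7.83 Y24.87 E3.9245
G1 X13.52 Y3.62 E5.3879
G1 X28.98 Y7.76 E6.4525
G1 X23.02 Y29.98 E7.9829
G1 X-5.95 Y22.22 E9.9779

At z = 3.2 mm: the 30×23 cube contributes its full rectangle; the r=3 cylinder at (9.5, 13.5) contributes a regular 12-gon of circumradius 3; the 12×23.5 cube at (2, -1.5) contributes its full rectangle; Subtracting the remaining from the first: starting from the 30×23 cube, the r=3 cylinder at (9.5, 13.5) lies wholly inside it (removes its full 27.00 mm² and its 18.63 mm outline becomes a hole wall); the 12×23.5 cube at (2, -1.5) partially overlaps it — only the 237.00 mm² overlap (of its 282.00 mm²) is removed, clipping the outline — 1 connected region; (rotated 15° about Z; rotation is an isometry so areas/perimeters/island counts are preserved). The outline is a single polygon with 8 vertices. Extrusion per mm of travel: 0.8 × 0.2 / (π × 0.875²) = 0.066520. Accumulating E over each segment gives final E = 9.9779.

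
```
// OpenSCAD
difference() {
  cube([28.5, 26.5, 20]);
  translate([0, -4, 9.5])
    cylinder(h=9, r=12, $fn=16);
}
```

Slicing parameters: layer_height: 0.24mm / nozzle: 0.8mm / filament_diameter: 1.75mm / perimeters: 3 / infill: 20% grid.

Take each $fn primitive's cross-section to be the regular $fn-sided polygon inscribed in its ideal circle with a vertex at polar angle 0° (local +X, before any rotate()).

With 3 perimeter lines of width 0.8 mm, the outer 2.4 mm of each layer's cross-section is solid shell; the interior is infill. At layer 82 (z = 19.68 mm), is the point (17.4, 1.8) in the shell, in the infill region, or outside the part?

shell

At z = 19.68 mm: the 28.5×26.5 cube contributes its full rectangle; the cylinder at (0, -4) is not intersected at this z (z outside [9.5, 18.5]); Taking the first minus the rest: none of the subtracted shapes is present at this height, so the 28.5×26.5 cube is unchanged — 1 connected region. Overall, the cross-section is a single solid region. The nearest boundary edge runs (0.00, 0.00)→(28.50, 0.00); distance from the point to it = 1.80 mm. The point is inside the cross-section, 1.80 mm from the nearest boundary — within the 2.4 mm shell band (3 × 0.8).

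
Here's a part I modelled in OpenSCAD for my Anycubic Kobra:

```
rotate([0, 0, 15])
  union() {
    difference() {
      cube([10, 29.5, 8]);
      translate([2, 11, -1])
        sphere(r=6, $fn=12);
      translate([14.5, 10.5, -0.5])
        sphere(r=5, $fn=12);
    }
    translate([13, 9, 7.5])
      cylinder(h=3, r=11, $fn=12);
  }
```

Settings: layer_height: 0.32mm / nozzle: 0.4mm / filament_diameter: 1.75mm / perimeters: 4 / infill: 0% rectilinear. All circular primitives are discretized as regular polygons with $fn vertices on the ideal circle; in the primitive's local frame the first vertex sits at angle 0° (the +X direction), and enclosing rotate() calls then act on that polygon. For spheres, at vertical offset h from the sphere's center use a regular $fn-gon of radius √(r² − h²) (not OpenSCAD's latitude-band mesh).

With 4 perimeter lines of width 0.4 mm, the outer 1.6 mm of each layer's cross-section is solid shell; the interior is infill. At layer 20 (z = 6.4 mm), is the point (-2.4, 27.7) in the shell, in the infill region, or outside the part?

infill

At z = 6.4 mm: the cube (footprint 10×29.5) is included at this height; the sphere at (2, 11) does not reach this height (|z−center|=7.400 > r=6); the sphere at (14.5, 10.5) is absent (|z−center|=6.900 > r=5); Taking the first minus the rest: none of the subtracted shapes is present at this height, so the 10×29.5 cube is unchanged — 1 connected region; the cylinder at (13, 9) is absent (z outside [7.5, 10.5]); Taking the union: only that combined region is present, so the union is just that shape — 1 connected region; (rotated 15° about Z; rotation is an isometry so areas/perimeters/island counts are preserved). Overall, the cross-section is a single solid region. Undo the 15° rotation: the query point maps to (4.851, 27.377) in the un-rotated model frame. The nearest boundary edge runs (10.00, 29.50)→(0.00, 29.50); distance from the point to it = 2.12 mm. The point is inside the cross-section and 2.12 mm from the nearest boundary — more than the 1.6 mm shell width (4 × 0.4), so it's in the infill interior.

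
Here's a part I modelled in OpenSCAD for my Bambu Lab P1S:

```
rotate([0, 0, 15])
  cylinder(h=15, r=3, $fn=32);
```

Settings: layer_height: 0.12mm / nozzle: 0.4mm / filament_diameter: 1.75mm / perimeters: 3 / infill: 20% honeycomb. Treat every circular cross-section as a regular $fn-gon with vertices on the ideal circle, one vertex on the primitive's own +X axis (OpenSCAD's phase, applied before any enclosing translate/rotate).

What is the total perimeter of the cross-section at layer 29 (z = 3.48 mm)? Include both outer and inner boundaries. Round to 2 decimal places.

At z = 3.48 mm: the r=3 cylinder gives a regular 32-gon of circumradius 3 (constant along its height) (perimeter = 2·32·3.000·sin(180°/32) = 18.82 mm); (whole slice rotated 15° about Z — lengths, areas and connectivity unchanged). Overall, the cross-section is a single solid region. Total boundary length (outer) = 18.82 mm.

18.82 mm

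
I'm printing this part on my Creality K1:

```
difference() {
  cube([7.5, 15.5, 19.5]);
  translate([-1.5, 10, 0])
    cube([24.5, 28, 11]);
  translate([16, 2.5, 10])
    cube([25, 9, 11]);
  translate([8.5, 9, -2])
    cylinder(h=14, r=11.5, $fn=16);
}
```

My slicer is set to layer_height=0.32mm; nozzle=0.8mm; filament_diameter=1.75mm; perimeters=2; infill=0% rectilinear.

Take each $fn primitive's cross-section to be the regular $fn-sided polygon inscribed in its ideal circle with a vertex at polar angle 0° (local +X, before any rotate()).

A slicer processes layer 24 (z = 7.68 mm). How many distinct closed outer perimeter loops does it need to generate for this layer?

At z = 7.68 mm: the cube (footprint 7.5×15.5) is included at this height; the 24.5×28 cube at (-1.5, 10) contributes its full rectangle; the cube at (16, 2.5) is absent (z outside [10, 21]); the r=11.5 cylinder at (8.5, 9) gives a regular 16-gon of circumradius 11.5 (constant along its height); After the difference (first − rest): starting from the 7.5×15.5 cube, the 24.5×28 cube at (-1.5, 10) partially overlaps it — only the 41.25 mm² overlap (of its 686.00 mm²) is removed, clipping the outline; the r=11.5 cylinder at (8.5, 9) partially overlaps it — only the 74.01 mm² overlap (of its 404.88 mm²) is removed, clipping the outline — 1 connected region. The result has 1 disconnected region.

1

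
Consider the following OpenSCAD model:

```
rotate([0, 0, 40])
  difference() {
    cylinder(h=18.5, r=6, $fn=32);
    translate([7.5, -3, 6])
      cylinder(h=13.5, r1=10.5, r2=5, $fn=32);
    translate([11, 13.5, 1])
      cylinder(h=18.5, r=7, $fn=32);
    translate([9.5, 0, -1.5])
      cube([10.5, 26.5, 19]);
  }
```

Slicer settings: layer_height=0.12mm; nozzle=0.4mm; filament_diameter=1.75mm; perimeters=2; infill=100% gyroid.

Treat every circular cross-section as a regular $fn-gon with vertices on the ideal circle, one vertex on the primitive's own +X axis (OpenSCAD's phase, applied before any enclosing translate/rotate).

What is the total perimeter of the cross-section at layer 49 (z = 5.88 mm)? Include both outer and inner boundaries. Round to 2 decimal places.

37.64 mm

At z = 5.88 mm: the r=6 cylinder gives a regular 32-gon of circumradius 6 (constant along its height) (perimeter = 2·32·6.000·sin(180°/32) = 37.64 mm); the cone at (7.5, -3) does not reach this height (z outside [6, 19.5]); the r=7 cylinder at (11, 13.5) gives a regular 32-gon of circumradius 7 (constant along its height) (perimeter = 2·32·7.000·sin(180°/32) = 43.91 mm); the 10.5×26.5 cube at (9.5, 0) contributes its full rectangle (perimeter 74.00 mm); Subtracting the remaining from the first: starting from the r=6 cylinder, the r=7 cylinder at (11, 13.5) misses the remaining region (no effect); the 10.5×26.5 cube at (9.5, 0) misses the remaining region (no effect) — boundary = 37.64 mm; (whole slice rotated 40° about Z — lengths, areas and connectivity unchanged). Overall, the cross-section is a single solid region. Total boundary length (outer) = 37.64 mm.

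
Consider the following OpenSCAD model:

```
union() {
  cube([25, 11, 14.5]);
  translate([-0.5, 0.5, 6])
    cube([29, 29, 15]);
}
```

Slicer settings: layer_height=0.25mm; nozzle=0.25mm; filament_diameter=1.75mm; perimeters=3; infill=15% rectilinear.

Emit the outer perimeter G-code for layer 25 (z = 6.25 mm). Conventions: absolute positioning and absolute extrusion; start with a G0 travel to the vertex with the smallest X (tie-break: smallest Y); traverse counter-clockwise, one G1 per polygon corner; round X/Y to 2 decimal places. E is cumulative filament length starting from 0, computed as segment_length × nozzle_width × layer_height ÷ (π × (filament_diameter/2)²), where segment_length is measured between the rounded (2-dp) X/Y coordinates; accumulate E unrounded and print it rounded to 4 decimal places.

At z = 6.25 mm: the 25×11 cube contributes its full rectangle; the 29×29 cube at (-0.5, 0.5) contributes its full rectangle; Taking the union: the regions partially overlap (shared area 262.50 mm²), so overlapping operands fuse into one piece — 1 connected region. The outline is a single polygon with 8 vertices. Extrusion per mm of travel: 0.25 × 0.25 / (π × 0.875²) = 0.025984. Accumulating E over each segment gives final E = 3.0402.

G0 X-0.50 Y0.50 Z6.25
G1 X0.00 Y0.50 E0.0130
G1 X0.00 Y0.00 E0.0260
G1 X25.00 Y0.00 E0.6756
G1 X25.00 Y0.50 E0.6886
G1 X28.50 Y0.50 E0.7795
G1 X28.50 Y29.50 E1.5331
G1 X-0.50 Y29.50 E2.2866
G1 X-0.50 Y0.50 E3.0402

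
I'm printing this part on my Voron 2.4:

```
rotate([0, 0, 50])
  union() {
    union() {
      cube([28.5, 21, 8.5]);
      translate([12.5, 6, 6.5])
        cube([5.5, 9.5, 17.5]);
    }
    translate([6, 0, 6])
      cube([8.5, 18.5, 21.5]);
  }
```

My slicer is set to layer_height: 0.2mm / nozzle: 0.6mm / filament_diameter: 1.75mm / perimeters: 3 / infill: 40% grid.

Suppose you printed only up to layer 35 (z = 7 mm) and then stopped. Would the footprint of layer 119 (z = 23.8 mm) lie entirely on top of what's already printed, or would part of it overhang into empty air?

entirely on top

Compare the two slices. At z = 7: the cube (footprint 28.5×21) is included at this height (area 598.50 mm²); the cube at (12.5, 6) (footprint 5.5×9.5) is included at this height (area 52.25 mm²); Combining (union): the 5.5×9.5 cube at (12.5, 6) lies entirely inside the 28.5×21 cube, so the union is just the 28.5×21 cube — area = 598.50 mm²; the cube at (6, 0) (footprint 8.5×18.5) is included at this height (area 157.25 mm²); Merging all regions: the 8.5×18.5 cube at (6, 0) lies entirely inside the result so far, so the union is just the result so far — area = 598.50 mm²; (rotated 50° about Z; rotation is an isometry so areas/perimeters/island counts are preserved). At z = 23.8: the cube does not reach this height (z outside [0, 8.5]); the cube at (12.5, 6) is present — its section is the full 5.5×9.5 rectangle (area 52.25 mm²); Taking the union: only the 5.5×9.5 cube at (12.5, 6) is present, so the union is just that shape — area = 52.25 mm²; the 8.5×18.5 cube at (6, 0) contributes its full rectangle (area 157.25 mm²); Merging all regions: the regions partially overlap — summed areas 209.50 mm² minus the doubly-counted overlap 19.00 mm² gives 190.50 mm² — area = 190.50 mm²; (rotated 50° about Z; rotation is an isometry so areas/perimeters/island counts are preserved). Checking containment: the cross-section at z = 23.8 is a subset of the cross-section at z = 7.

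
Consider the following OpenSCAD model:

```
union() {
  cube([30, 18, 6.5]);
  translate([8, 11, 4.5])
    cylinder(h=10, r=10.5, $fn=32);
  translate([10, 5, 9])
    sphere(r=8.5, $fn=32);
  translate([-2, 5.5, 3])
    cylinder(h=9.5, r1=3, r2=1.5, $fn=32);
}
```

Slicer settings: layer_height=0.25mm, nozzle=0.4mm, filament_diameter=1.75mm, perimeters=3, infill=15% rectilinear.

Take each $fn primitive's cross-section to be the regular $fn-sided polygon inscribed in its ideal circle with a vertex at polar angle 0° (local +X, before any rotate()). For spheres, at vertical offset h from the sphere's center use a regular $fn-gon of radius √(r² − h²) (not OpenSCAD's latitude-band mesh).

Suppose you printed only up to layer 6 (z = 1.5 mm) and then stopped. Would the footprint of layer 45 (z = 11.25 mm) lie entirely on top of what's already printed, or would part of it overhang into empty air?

part overhangs

Compare the two slices. At z = 1.5: the cube is present — its section is the full 30×18 rectangle (area 540.00 mm²); the cylinder at (8, 11) does not reach this height (z outside [4.5, 14.5]); the r=8.5 sphere at (10, 5) contributes a regular 32-gon of circumradius √(8.5²−7.5²) = 4.000 (area = (32/2)·4.000²·sin(360°/32) = 49.94 mm²); the cone at (-2, 5.5) is not intersected at this z (z outside [3, 12.5]); Taking the union: the r=8.5 sphere at (10, 5) lies entirely inside the 30×18 cube, so the union is just the 30×18 cube — area = 540.00 mm². At z = 11.25: the cube does not reach this height (z outside [0, 6.5]); the r=10.5 cylinder at (8, 11) gives a regular 32-gon of circumradius 10.5 (constant along its height) (area = (32/2)·10.500²·sin(360°/32) = 344.14 mm²); the r=8.5 sphere at (10, 5) contributes a regular 32-gon of circumradius √(8.5²−2.25²) = 8.197 (area = (32/2)·8.197²·sin(360°/32) = 209.72 mm²); the cone at (-2, 5.5): at t=0.868 of its height the radius interpolates to r₁+(r₂−r₁)t = 1.697, giving a regular 32-gon of that circumradius (area = (32/2)·1.697²·sin(360°/32) = 8.99 mm²); Combining (union): the regions partially overlap — summed areas 562.85 mm² minus the doubly-counted overlap 154.47 mm² gives 408.38 mm² — area = 408.38 mm². Checking containment: at z = 11.25 the cross-section extends beyond the z = 1.5 cross-section by about 96.31 mm².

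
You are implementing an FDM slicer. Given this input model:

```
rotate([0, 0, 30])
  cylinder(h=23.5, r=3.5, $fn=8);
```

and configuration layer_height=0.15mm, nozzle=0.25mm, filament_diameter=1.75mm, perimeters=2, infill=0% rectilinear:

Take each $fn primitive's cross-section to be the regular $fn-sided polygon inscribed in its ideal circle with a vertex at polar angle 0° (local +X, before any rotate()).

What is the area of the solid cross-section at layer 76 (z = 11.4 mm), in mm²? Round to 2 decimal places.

At z = 11.4 mm: the r=3.5 cylinder contributes a regular 8-gon of circumradius 3.5 (area = (8/2)·3.500²·sin(360°/8) = 34.65 mm²); (whole slice rotated 30° about Z — lengths, areas and connectivity unchanged). Overall, the cross-section is a single solid region. Net area = 34.65 mm².

34.65 mm²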